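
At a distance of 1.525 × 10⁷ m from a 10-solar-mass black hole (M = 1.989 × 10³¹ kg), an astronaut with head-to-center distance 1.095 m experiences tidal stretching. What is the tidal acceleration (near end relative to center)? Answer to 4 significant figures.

Δg = 2GMr/d³
   = 2 × (6.674 × 10⁻¹¹) × (1.989 × 10³¹) × (1.095) / (1.525 × 10⁷)³
   = 8.197 × 10⁻¹ m/s²

8.197 × 10⁻¹ m/s²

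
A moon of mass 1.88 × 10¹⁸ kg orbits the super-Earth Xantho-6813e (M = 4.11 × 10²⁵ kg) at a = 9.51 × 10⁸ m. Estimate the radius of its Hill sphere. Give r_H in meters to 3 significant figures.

2.36 × 10⁶ m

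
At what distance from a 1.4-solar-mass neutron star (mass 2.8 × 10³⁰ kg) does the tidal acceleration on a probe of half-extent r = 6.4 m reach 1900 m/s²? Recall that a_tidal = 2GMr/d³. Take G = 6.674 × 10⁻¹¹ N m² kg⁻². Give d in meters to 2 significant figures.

2GMr/d³ = a_tidal  ⇒  d = (2GMr / a_tidal)^(1/3)
d = (2 × 6.674×10⁻¹¹ × (2.8 × 10³⁰) × (6.4) / (1900))^(1/3)
  = 1.1 × 10⁶ m

1.1 × 10⁶ m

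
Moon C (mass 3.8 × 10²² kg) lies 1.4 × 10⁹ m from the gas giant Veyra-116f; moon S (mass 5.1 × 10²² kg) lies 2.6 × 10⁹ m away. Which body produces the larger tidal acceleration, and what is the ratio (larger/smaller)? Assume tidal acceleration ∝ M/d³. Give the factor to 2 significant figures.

The tide-raising term goes as M/d³ (the gradient of a 1/d² field).
Moon C: (3.8 × 10²²) / (1.4 × 10⁹)³ = 1.385 × 10⁻⁵
Moon S: (5.1 × 10²²) / (2.6 × 10⁹)³ = 2.902 × 10⁻⁶
Ratio (larger/smaller) = 4.8

Moon C, by a factor of ≈ 4.8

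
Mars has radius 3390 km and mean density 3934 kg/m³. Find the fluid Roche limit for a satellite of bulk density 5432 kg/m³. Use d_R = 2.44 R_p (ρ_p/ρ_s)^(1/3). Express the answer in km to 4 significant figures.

d_R = 2.44 × 3390 km × (3934/5432)^(1/3)
    = 7428 km

7428 km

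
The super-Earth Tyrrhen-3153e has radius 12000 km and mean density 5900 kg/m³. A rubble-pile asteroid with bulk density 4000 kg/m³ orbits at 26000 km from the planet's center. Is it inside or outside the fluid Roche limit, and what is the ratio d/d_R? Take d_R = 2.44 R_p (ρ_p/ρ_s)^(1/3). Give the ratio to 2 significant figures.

d_R = 2.44 × (12000 km) × (5900/4000)^(1/3) = 33330 km
d/d_R = (26000) / (33330) = 0.78
Since d/d_R < 1, the body is inside the Roche limit.

inside; d/d_R ≈ 0.78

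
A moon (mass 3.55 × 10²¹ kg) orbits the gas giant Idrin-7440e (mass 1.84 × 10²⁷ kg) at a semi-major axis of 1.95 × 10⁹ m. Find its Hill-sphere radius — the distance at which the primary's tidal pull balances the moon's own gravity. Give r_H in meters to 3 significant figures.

1.68 × 10⁷ m

r_H ≈ a (m/3M)^(1/3)
    = (1.95 × 10⁹) × (3.55 × 10²¹ / (3 × 1.84 × 10²⁷))^(1/3)
    = 1.68 × 10⁷ m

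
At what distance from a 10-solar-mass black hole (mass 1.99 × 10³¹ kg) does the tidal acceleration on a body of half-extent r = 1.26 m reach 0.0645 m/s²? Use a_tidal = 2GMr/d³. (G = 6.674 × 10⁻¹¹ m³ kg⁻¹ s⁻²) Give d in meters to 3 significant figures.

2GMr/d³ = a_tidal  ⇒  d = (2GMr / a_tidal)^(1/3)
d = (2 × 6.674×10⁻¹¹ × (1.99 × 10³¹) × (1.26) / (0.0645))^(1/3)
  = 3.73 × 10⁷ m

3.73 × 10⁷ m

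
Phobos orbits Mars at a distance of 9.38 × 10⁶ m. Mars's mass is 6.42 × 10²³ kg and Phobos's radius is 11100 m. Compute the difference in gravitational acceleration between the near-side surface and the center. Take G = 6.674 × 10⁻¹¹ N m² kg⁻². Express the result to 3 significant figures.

Differencing GM/(d−r)² and GM/d² to first order in r/d gives 2GMr/d³.
a_tidal = 2GMr/d³
        = 2 × (6.674 × 10⁻¹¹) × (6.42 × 10²³) × (11100) / (9.38 × 10⁶)³
        = 1.15 × 10⁻³ m/s²

1.15 × 10⁻³ m/s²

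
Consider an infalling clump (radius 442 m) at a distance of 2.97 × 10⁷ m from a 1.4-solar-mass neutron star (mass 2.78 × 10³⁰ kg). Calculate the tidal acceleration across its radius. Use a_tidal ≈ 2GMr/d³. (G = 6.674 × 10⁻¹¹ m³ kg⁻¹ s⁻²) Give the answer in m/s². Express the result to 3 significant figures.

6.26 m/s²

Δg = 2GMr/d³
   = 2 × (6.674 × 10⁻¹¹) × (2.78 × 10³⁰) × (442) / (2.97 × 10⁷)³
   = 6.26 m/s²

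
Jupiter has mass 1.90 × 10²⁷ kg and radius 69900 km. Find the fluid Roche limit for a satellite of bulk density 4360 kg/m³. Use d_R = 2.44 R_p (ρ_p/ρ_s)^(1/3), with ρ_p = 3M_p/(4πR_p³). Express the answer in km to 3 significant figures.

ρ_p = 3M_p/(4πR_p³) = 3 × (1.90 × 10²⁷) / (4π × (6.99 × 10⁷ m)³) = 1330 kg/m³
d_R = 2.44 × 69900 km × (1330/4360)^(1/3)
    = 1.15 × 10⁵ km

1.15 × 10⁵ km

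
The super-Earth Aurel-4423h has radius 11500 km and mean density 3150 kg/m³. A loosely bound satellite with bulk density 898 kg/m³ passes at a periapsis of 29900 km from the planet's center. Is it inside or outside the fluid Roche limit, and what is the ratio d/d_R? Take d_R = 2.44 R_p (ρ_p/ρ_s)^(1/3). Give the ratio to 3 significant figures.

d_R = 2.44 × (11500 km) × (3150/898)^(1/3) = 42630 km
d/d_R = (29900) / (42630) = 0.701
Since d/d_R < 1, the body is inside the Roche limit.

inside; d/d_R ≈ 0.701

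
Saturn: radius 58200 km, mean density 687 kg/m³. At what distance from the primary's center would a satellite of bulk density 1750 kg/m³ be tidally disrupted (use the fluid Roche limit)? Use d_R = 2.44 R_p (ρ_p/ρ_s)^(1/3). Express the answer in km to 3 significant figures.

d_R = 2.44 × 58200 km × (687/1750)^(1/3)
    = 1.04 × 10⁵ km

1.04 × 10⁵ km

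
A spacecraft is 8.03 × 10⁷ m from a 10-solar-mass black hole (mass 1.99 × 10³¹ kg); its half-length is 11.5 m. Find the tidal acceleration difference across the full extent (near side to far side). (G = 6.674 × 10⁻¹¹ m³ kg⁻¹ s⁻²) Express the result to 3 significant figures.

1.18 × 10⁻¹ m/s²

a_tidal = 4GMr/d³
        = 4 × (6.674 × 10⁻¹¹) × (1.99 × 10³¹) × (11.5) / (8.03 × 10⁷)³
        = 1.18 × 10⁻¹ m/s²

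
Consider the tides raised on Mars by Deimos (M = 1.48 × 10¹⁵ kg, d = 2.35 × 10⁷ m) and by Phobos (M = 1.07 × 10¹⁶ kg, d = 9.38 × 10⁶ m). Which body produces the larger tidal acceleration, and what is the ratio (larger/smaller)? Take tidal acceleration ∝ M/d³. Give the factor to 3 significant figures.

Compare M/d³ for the two perturbers:
Deimos: (1.48 × 10¹⁵) / (2.35 × 10⁷)³ = 1.140 × 10⁻⁷
Phobos: (1.07 × 10¹⁶) / (9.38 × 10⁶)³ = 1.297 × 10⁻⁵
Ratio (larger/smaller) = 114

Phobos, by a factor of ≈ 114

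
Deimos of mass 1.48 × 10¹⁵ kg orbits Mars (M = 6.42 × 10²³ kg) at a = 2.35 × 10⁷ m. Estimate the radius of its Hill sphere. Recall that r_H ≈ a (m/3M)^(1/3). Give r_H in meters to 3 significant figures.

2.15 × 10⁴ m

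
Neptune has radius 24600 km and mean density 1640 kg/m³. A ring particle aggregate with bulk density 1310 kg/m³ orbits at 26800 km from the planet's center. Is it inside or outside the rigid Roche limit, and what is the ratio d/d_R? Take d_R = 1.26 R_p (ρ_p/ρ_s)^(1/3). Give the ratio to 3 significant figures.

inside; d/d_R ≈ 0.802

d_R = 1.26 × (24600 km) × (1640/1310)^(1/3) = 33410 km
d/d_R = (26800) / (33410) = 0.802
Since d/d_R < 1, the body is inside the Roche limit.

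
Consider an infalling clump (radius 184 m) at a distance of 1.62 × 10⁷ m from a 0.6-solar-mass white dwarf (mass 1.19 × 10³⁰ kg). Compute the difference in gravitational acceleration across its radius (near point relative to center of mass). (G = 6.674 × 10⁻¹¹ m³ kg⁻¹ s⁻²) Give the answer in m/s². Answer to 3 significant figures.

a_tidal = 2GMr/d³
        = 2 × (6.674 × 10⁻¹¹) × (1.19 × 10³⁰) × (184) / (1.62 × 10⁷)³
        = 6.87 m/s²

6.87 m/s²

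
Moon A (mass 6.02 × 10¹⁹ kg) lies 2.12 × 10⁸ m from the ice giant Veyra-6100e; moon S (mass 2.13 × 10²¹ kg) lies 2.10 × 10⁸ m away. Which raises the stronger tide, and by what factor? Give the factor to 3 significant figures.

Moon S, by a factor of ≈ 36.4

Tidal acceleration ∝ M/d³, so compare M/d³ for each.
Moon A: (6.02 × 10¹⁹) / (2.12 × 10⁸)³ = 6.318 × 10⁻⁶
Moon S: (2.13 × 10²¹) / (2.10 × 10⁸)³ = 2.300 × 10⁻⁴
Ratio (larger/smaller) = 36.4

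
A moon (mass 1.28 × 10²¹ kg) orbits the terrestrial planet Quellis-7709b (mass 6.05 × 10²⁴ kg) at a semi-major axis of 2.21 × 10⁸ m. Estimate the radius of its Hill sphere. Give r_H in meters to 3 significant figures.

r_H ≈ a (m/3M)^(1/3)
    = (2.21 × 10⁸) × (1.28 × 10²¹ / (3 × 6.05 × 10²⁴))^(1/3)
    = 9.13 × 10⁶ m

9.13 × 10⁶ m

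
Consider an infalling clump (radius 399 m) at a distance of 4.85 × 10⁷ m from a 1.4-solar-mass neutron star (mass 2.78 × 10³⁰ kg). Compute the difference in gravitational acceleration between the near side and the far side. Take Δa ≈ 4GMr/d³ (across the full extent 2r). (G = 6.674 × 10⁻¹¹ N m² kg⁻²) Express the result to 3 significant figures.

2.60 m/s²

a_tidal = 4GMr/d³
        = 4 × (6.674 × 10⁻¹¹) × (2.78 × 10³⁰) × (399) / (4.85 × 10⁷)³
        = 2.60 m/s²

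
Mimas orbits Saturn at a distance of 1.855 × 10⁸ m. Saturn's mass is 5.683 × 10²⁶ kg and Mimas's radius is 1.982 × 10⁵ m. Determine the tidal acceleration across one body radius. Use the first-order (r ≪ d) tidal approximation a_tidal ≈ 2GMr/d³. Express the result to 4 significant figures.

Since r ≪ d, expand the inverse-square field across one radius to get the leading 2GMr/d³ term.
Δg = 2GMr/d³
   = 2 × (6.674 × 10⁻¹¹) × (5.683 × 10²⁶) × (1.982 × 10⁵) / (1.855 × 10⁸)³
   = 2.355 × 10⁻³ m/s²

2.355 × 10⁻³ m/s²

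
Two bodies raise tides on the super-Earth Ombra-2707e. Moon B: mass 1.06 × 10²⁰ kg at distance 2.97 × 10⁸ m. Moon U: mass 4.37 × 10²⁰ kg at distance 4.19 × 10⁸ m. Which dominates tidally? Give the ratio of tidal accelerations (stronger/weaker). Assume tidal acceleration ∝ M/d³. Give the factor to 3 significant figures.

Tidal stretch scales as M/d³; compute that for each body.
Moon B: (1.06 × 10²⁰) / (2.97 × 10⁸)³ = 4.046 × 10⁻⁶
Moon U: (4.37 × 10²⁰) / (4.19 × 10⁸)³ = 5.941 × 10⁻⁶
Ratio (larger/smaller) = 1.47

Moon U, by a factor of ≈ 1.47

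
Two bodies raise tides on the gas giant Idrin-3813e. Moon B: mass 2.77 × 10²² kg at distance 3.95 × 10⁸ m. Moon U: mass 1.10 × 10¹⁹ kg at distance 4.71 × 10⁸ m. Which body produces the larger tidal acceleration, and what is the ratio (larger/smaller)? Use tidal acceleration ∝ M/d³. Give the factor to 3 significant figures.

Moon B, by a factor of ≈ 4270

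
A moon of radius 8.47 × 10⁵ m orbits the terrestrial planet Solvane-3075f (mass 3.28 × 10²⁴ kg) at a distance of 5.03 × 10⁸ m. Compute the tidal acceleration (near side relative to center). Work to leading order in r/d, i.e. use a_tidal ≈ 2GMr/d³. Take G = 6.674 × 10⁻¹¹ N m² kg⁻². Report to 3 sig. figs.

2.91 × 10⁻⁶ m/s²

Δa = 2GMr/d³
   = 2 × (6.674 × 10⁻¹¹) × (3.28 × 10²⁴) × (8.47 × 10⁵) / (5.03 × 10⁸)³
   = 2.91 × 10⁻⁶ m/s²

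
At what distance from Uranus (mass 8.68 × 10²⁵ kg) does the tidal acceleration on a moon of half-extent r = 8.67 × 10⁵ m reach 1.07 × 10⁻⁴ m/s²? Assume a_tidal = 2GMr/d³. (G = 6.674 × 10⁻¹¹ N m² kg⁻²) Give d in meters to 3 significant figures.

4.54 × 10⁸ m

2GMr/d³ = a_tidal  ⇒  d = (2GMr / a_tidal)^(1/3)
d = (2 × 6.674×10⁻¹¹ × (8.68 × 10²⁵) × (8.67 × 10⁵) / (1.07 × 10⁻⁴))^(1/3)
  = 4.54 × 10⁸ m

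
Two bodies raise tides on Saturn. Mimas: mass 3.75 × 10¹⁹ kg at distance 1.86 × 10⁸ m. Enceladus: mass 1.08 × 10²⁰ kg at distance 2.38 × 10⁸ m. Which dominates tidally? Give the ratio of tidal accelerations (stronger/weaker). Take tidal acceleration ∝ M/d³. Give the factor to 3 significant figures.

Enceladus, by a factor of ≈ 1.37

The tide-raising term goes as M/d³ (the gradient of a 1/d² field).
Mimas: (3.75 × 10¹⁹) / (1.86 × 10⁸)³ = 5.828 × 10⁻⁶
Enceladus: (1.08 × 10²⁰) / (2.38 × 10⁸)³ = 8.011 × 10⁻⁶
Ratio (larger/smaller) = 1.37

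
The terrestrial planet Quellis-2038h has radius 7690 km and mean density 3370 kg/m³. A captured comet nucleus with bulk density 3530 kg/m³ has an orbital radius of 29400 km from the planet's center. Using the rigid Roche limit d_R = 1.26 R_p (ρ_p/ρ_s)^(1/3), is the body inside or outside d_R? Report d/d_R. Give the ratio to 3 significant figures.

d_R = 1.26 × (7690 km) × (3370/3530)^(1/3) = 9541 km
d/d_R = (29400) / (9541) = 3.08
Since d/d_R > 1, the body is outside the Roche limit.

outside; d/d_R ≈ 3.08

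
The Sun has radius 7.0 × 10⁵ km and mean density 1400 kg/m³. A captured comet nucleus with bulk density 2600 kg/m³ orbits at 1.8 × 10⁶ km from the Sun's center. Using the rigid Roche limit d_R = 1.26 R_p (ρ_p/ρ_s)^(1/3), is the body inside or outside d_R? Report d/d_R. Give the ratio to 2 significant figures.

d_R = 1.26 × (7.0 × 10⁵ km) × (1400/2600)^(1/3) = 7.176 × 10⁵ km
d/d_R = (1.8 × 10⁶) / (7.176 × 10⁵) = 2.5
Since d/d_R > 1, the body is outside the Roche limit.

outside; d/d_R ≈ 2.5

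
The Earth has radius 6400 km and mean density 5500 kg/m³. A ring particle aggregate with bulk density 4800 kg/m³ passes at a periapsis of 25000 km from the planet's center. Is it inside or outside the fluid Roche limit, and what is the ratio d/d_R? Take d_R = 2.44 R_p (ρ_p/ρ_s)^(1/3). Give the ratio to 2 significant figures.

d_R = 2.44 × (6400 km) × (5500/4800)^(1/3) = 16340 km
d/d_R = (25000) / (16340) = 1.5
Since d/d_R > 1, the body is outside the Roche limit.

outside; d/d_R ≈ 1.5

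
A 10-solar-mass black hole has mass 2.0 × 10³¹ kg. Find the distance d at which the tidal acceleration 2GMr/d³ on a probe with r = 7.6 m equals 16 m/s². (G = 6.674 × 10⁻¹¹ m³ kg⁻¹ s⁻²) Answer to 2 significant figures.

2GMr/d³ = a_tidal  ⇒  d = (2GMr / a_tidal)^(1/3)
d = (2 × 6.674×10⁻¹¹ × (2.0 × 10³¹) × (7.6) / (16))^(1/3)
  = 1.1 × 10⁷ m

1.1 × 10⁷ m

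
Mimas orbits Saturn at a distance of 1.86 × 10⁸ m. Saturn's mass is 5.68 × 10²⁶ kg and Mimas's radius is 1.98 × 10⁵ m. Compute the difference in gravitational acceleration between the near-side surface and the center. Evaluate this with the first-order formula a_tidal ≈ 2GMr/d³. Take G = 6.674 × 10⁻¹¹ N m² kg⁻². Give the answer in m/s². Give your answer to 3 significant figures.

Δg = 2GMr/d³
   = 2 × (6.674 × 10⁻¹¹) × (5.68 × 10²⁶) × (1.98 × 10⁵) / (1.86 × 10⁸)³
   = 2.33 × 10⁻³ m/s²

2.33 × 10⁻³ m/s²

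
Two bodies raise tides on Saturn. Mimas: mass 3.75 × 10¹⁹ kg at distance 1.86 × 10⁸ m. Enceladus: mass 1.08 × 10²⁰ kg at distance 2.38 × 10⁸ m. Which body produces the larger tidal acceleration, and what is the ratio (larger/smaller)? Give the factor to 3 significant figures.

Tidal stretch scales as M/d³; compute that for each body.
Mimas: (3.75 × 10¹⁹) / (1.86 × 10⁸)³ = 5.828 × 10⁻⁶
Enceladus: (1.08 × 10²⁰) / (2.38 × 10⁸)³ = 8.011 × 10⁻⁶
Ratio (larger/smaller) = 1.37

Enceladus, by a factor of ≈ 1.37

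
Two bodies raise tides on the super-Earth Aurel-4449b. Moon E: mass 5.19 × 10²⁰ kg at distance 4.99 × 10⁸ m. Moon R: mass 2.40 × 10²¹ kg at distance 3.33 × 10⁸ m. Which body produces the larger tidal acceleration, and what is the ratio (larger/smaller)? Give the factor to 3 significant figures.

Moon R, by a factor of ≈ 15.6

The tide-raising term goes as M/d³ (the gradient of a 1/d² field).
Moon E: (5.19 × 10²⁰) / (4.99 × 10⁸)³ = 4.177 × 10⁻⁶
Moon R: (2.40 × 10²¹) / (3.33 × 10⁸)³ = 6.499 × 10⁻⁵
Ratio (larger/smaller) = 15.6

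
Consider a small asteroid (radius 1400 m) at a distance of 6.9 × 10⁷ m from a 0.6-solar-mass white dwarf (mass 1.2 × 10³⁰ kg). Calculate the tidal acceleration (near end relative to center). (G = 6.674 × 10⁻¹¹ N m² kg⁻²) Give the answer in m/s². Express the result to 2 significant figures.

Δg = 2GMr/d³
   = 2 × (6.674 × 10⁻¹¹) × (1.2 × 10³⁰) × (1400) / (6.9 × 10⁷)³
   = 6.8 × 10⁻¹ m/s²

6.8 × 10⁻¹ m/s²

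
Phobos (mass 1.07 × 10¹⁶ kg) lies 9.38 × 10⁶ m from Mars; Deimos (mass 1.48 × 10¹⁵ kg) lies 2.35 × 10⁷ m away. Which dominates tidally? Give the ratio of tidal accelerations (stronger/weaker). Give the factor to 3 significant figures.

The tide-raising term goes as M/d³ (the gradient of a 1/d² field).
Phobos: (1.07 × 10¹⁶) / (9.38 × 10⁶)³ = 1.297 × 10⁻⁵
Deimos: (1.48 × 10¹⁵) / (2.35 × 10⁷)³ = 1.140 × 10⁻⁷
Ratio (larger/smaller) = 114

Phobos, by a factor of ≈ 114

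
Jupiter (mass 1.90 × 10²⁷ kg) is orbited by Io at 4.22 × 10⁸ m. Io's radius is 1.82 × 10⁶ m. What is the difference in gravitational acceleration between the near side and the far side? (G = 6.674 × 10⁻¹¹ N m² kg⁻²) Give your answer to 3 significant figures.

a_tidal = 4GMr/d³
        = 4 × (6.674 × 10⁻¹¹) × (1.90 × 10²⁷) × (1.82 × 10⁶) / (4.22 × 10⁸)³
        = 1.23 × 10⁻² m/s²

1.23 × 10⁻² m/s²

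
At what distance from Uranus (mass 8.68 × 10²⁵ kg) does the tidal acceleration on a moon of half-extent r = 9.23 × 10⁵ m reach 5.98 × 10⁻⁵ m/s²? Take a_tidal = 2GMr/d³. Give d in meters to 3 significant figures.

5.63 × 10⁸ m

2GMr/d³ = a_tidal  ⇒  d = (2GMr / a_tidal)^(1/3)
d = (2 × 6.674×10⁻¹¹ × (8.68 × 10²⁵) × (9.23 × 10⁵) / (5.98 × 10⁻⁵))^(1/3)
  = 5.63 × 10⁸ m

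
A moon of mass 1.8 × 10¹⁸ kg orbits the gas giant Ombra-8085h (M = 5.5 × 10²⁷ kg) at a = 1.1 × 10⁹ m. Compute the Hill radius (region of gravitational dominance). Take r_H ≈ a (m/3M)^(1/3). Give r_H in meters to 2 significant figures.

r_H ≈ a (m/3M)^(1/3)
    = (1.1 × 10⁹) × (1.8 × 10¹⁸ / (3 × 5.5 × 10²⁷))^(1/3)
    = 5.3 × 10⁵ m

5.3 × 10⁵ m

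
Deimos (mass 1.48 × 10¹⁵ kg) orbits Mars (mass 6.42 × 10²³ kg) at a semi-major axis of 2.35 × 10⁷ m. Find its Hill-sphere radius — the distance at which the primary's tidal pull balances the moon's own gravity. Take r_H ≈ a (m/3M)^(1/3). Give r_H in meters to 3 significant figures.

2.15 × 10⁴ m

r_H ≈ a (m/3M)^(1/3)
    = (2.35 × 10⁷) × (1.48 × 10¹⁵ / (3 × 6.42 × 10²³))^(1/3)
    = 2.15 × 10⁴ m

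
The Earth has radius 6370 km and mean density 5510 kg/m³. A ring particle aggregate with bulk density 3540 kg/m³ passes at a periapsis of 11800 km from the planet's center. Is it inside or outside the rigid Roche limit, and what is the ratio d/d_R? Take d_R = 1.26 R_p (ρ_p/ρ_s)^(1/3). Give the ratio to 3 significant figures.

d_R = 1.26 × (6370 km) × (5510/3540)^(1/3) = 9302 km
d/d_R = (11800) / (9302) = 1.27
Since d/d_R > 1, the body is outside the Roche limit.

outside; d/d_R ≈ 1.27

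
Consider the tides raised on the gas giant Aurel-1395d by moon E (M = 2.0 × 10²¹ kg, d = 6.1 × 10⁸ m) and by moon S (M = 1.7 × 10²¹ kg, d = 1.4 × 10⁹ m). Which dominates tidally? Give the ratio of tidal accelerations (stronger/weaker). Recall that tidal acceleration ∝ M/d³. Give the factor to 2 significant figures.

Moon E, by a factor of ≈ 14

Tidal acceleration ∝ M/d³, so compare M/d³ for each.
Moon E: (2.0 × 10²¹) / (6.1 × 10⁸)³ = 8.811 × 10⁻⁶
Moon S: (1.7 × 10²¹) / (1.4 × 10⁹)³ = 6.195 × 10⁻⁷
Ratio (larger/smaller) = 14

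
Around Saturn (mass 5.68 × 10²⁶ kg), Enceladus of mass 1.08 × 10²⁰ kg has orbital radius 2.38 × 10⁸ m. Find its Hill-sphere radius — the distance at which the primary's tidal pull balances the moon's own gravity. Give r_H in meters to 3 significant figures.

r_H ≈ a (m/3M)^(1/3)
    = (2.38 × 10⁸) × (1.08 × 10²⁰ / (3 × 5.68 × 10²⁶))^(1/3)
    = 9.49 × 10⁵ m

9.49 × 10⁵ m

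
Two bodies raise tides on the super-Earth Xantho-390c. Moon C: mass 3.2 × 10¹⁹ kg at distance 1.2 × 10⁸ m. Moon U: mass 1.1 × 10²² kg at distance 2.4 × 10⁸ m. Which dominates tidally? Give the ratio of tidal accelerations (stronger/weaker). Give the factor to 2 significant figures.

Moon U, by a factor of ≈ 43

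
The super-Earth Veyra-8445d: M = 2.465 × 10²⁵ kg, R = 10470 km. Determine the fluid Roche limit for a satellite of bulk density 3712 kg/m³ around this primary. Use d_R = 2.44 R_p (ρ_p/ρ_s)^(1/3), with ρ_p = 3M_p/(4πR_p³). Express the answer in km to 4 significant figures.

ρ_p = 3M_p/(4πR_p³) = 3 × (2.465 × 10²⁵) / (4π × (1.047 × 10⁷ m)³) = 5127 kg/m³
d_R = 2.44 × 10470 km × (5127/3712)^(1/3)
    = 28450 km

28450 km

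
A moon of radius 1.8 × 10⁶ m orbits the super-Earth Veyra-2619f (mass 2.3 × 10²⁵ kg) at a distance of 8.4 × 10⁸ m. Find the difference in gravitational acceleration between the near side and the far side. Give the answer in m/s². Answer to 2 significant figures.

a_tidal = 4GMr/d³
        = 4 × (6.674 × 10⁻¹¹) × (2.3 × 10²⁵) × (1.8 × 10⁶) / (8.4 × 10⁸)³
        = 1.9 × 10⁻⁵ m/s²

1.9 × 10⁻⁵ m/s²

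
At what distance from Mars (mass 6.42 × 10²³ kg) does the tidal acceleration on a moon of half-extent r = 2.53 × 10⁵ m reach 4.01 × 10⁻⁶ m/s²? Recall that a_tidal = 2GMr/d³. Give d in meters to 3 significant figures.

1.76 × 10⁸ m

2GMr/d³ = a_tidal  ⇒  d = (2GMr / a_tidal)^(1/3)
d = (2 × 6.674×10⁻¹¹ × (6.42 × 10²³) × (2.53 × 10⁵) / (4.01 × 10⁻⁶))^(1/3)
  = 1.76 × 10⁸ m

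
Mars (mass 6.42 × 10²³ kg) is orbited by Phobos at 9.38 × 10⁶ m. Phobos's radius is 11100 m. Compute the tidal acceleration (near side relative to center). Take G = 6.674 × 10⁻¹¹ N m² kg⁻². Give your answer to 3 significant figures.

a_tidal = 2GMr/d³
        = 2 × (6.674 × 10⁻¹¹) × (6.42 × 10²³) × (11100) / (9.38 × 10⁶)³
        = 1.15 × 10⁻³ m/s²

1.15 × 10⁻³ m/s²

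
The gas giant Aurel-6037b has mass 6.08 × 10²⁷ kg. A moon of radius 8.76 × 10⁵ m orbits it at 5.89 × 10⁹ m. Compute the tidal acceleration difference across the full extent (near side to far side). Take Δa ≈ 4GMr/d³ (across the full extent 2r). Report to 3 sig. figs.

6.96 × 10⁻⁶ m/s²

a_tidal = 4GMr/d³
        = 4 × (6.674 × 10⁻¹¹) × (6.08 × 10²⁷) × (8.76 × 10⁵) / (5.89 × 10⁹)³
        = 6.96 × 10⁻⁶ m/s²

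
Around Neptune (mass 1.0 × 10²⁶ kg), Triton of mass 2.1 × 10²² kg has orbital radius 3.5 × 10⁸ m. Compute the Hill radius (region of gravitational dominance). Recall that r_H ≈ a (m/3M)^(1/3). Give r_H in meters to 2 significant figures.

1.4 × 10⁷ m

r_H ≈ a (m/3M)^(1/3)
    = (3.5 × 10⁸) × (2.1 × 10²² / (3 × 1.0 × 10²⁶))^(1/3)
    = 1.4 × 10⁷ m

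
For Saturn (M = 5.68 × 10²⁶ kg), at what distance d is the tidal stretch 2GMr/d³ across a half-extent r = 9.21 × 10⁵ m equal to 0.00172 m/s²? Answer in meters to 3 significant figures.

2GMr/d³ = a_tidal  ⇒  d = (2GMr / a_tidal)^(1/3)
d = (2 × 6.674×10⁻¹¹ × (5.68 × 10²⁶) × (9.21 × 10⁵) / (0.00172))^(1/3)
  = 3.44 × 10⁸ m

3.44 × 10⁸ m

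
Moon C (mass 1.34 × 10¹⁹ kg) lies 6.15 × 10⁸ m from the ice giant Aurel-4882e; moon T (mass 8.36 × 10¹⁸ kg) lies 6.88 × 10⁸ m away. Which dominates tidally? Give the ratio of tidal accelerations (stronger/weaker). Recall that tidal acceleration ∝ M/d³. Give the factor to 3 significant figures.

Moon C, by a factor of ≈ 2.24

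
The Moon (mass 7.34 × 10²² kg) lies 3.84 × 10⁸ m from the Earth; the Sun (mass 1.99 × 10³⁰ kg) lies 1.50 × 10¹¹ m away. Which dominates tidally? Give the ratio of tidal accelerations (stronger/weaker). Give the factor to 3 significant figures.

Tidal stretch scales as M/d³; compute that for each body.
The Moon: (7.34 × 10²²) / (3.84 × 10⁸)³ = 1.296 × 10⁻³
The Sun: (1.99 × 10³⁰) / (1.50 × 10¹¹)³ = 5.896 × 10⁻⁴
Ratio (larger/smaller) = 2.20

The Moon, by a factor of ≈ 2.20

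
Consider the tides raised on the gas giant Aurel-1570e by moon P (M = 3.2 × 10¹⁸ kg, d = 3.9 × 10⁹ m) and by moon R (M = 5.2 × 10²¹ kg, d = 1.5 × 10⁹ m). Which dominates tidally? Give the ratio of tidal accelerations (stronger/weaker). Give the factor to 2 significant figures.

Tidal stretch scales as M/d³; compute that for each body.
Moon P: (3.2 × 10¹⁸) / (3.9 × 10⁹)³ = 5.395 × 10⁻¹¹
Moon R: (5.2 × 10²¹) / (1.5 × 10⁹)³ = 1.541 × 10⁻⁶
Ratio (larger/smaller) = 29000

Moon R, by a factor of ≈ 29000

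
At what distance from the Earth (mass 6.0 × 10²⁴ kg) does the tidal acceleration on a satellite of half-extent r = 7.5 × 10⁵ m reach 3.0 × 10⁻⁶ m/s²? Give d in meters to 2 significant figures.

5.9 × 10⁸ m

2GMr/d³ = a_tidal  ⇒  d = (2GMr / a_tidal)^(1/3)
d = (2 × 6.674×10⁻¹¹ × (6.0 × 10²⁴) × (7.5 × 10⁵) / (3.0 × 10⁻⁶))^(1/3)
  = 5.9 × 10⁸ m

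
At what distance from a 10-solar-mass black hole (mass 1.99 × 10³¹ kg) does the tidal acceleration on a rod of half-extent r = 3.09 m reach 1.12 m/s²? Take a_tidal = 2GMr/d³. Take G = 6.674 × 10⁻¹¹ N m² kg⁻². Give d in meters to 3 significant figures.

1.94 × 10⁷ m

2GMr/d³ = a_tidal  ⇒  d = (2GMr / a_tidal)^(1/3)
d = (2 × 6.674×10⁻¹¹ × (1.99 × 10³¹) × (3.09) / (1.12))^(1/3)
  = 1.94 × 10⁷ m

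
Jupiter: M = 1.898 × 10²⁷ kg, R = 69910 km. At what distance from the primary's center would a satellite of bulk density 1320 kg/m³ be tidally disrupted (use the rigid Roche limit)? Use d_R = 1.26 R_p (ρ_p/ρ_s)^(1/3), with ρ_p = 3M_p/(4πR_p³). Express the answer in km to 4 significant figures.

88220 km

ρ_p = 3M_p/(4πR_p³) = 3 × (1.898 × 10²⁷) / (4π × (6.991 × 10⁷ m)³) = 1326 kg/m³
d_R = 1.26 × 69910 km × (1326/1320)^(1/3)
    = 88220 km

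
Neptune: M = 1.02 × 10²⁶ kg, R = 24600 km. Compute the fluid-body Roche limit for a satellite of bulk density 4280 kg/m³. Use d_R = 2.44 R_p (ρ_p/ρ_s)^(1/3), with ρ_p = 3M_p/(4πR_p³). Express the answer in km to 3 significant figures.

ρ_p = 3M_p/(4πR_p³) = 3 × (1.02 × 10²⁶) / (4π × (2.46 × 10⁷ m)³) = 1640 kg/m³
d_R = 2.44 × 24600 km × (1640/4280)^(1/3)
    = 43600 km

43600 km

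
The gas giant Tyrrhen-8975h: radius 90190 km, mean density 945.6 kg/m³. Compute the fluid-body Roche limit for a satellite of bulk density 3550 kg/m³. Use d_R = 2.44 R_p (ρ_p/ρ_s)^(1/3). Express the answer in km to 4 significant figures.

d_R = 2.44 × 90190 km × (945.6/3550)^(1/3)
    = 1.416 × 10⁵ km

1.416 × 10⁵ km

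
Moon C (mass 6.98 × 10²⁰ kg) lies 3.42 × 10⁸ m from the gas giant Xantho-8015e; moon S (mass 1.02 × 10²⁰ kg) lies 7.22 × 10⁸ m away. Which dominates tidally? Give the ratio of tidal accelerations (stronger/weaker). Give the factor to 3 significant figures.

Moon C, by a factor of ≈ 64.4

Compare M/d³ for the two perturbers:
Moon C: (6.98 × 10²⁰) / (3.42 × 10⁸)³ = 1.745 × 10⁻⁵
Moon S: (1.02 × 10²⁰) / (7.22 × 10⁸)³ = 2.710 × 10⁻⁷
Ratio (larger/smaller) = 64.4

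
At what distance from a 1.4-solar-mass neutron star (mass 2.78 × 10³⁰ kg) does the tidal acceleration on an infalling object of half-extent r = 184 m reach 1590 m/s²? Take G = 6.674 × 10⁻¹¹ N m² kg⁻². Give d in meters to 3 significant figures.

3.50 × 10⁶ m

2GMr/d³ = a_tidal  ⇒  d = (2GMr / a_tidal)^(1/3)
d = (2 × 6.674×10⁻¹¹ × (2.78 × 10³⁰) × (184) / (1590))^(1/3)
  = 3.50 × 10⁶ m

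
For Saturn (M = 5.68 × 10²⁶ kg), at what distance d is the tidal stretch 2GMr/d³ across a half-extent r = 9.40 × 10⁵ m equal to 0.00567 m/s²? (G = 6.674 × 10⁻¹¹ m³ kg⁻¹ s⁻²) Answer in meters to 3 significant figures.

2.33 × 10⁸ m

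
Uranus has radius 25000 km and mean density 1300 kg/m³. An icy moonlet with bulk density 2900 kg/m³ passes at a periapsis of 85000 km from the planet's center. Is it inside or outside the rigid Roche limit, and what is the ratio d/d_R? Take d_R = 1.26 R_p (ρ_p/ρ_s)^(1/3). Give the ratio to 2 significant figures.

outside; d/d_R ≈ 3.5

d_R = 1.26 × (25000 km) × (1300/2900)^(1/3) = 24110 km
d/d_R = (85000) / (24110) = 3.5
Since d/d_R > 1, the body is outside the Roche limit.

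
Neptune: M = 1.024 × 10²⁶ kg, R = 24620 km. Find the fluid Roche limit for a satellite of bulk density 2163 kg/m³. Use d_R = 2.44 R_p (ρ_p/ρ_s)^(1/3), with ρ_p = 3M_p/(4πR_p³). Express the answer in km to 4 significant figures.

54760 km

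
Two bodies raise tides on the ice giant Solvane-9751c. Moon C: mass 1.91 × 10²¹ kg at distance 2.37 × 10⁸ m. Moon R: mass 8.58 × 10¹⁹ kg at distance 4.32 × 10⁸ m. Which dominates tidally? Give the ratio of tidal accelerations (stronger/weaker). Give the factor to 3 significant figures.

Moon C, by a factor of ≈ 135

Tidal stretch scales as M/d³; compute that for each body.
Moon C: (1.91 × 10²¹) / (2.37 × 10⁸)³ = 1.435 × 10⁻⁴
Moon R: (8.58 × 10¹⁹) / (4.32 × 10⁸)³ = 1.064 × 10⁻⁶
Ratio (larger/smaller) = 135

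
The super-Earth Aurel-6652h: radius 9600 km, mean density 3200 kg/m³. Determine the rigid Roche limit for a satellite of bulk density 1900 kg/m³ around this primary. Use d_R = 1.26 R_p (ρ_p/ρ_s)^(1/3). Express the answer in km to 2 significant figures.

d_R = 1.26 × 9600 km × (3200/1900)^(1/3)
    = 14000 km

14000 km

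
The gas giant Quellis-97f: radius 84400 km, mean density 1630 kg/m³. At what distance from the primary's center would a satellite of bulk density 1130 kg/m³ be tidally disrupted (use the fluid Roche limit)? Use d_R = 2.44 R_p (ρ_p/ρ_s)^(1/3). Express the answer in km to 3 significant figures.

d_R = 2.44 × 84400 km × (1630/1130)^(1/3)
    = 2.33 × 10⁵ km

2.33 × 10⁵ km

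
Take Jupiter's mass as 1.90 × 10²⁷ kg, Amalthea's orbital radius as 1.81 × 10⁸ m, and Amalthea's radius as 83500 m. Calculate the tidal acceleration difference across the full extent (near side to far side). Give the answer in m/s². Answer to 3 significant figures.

The field gradient is 2GM/d³; across the full diameter 2r the difference is 4GMr/d³.
a_tidal = 4GMr/d³
        = 4 × (6.674 × 10⁻¹¹) × (1.90 × 10²⁷) × (83500) / (1.81 × 10⁸)³
        = 7.14 × 10⁻³ m/s²

7.14 × 10⁻³ m/s²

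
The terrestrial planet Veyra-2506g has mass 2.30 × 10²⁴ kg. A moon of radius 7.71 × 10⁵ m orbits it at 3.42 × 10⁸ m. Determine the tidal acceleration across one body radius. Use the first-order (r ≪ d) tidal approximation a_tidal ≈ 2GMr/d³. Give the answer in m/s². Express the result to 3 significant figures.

5.92 × 10⁻⁶ m/s²

a_tidal = 2GMr/d³
        = 2 × (6.674 × 10⁻¹¹) × (2.30 × 10²⁴) × (7.71 × 10⁵) / (3.42 × 10⁸)³
        = 5.92 × 10⁻⁶ m/s²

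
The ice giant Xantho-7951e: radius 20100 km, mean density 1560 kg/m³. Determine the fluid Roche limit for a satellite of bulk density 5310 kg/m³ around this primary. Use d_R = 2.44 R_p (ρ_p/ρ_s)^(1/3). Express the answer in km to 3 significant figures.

32600 km

d_R = 2.44 × 20100 km × (1560/5310)^(1/3)
    = 32600 km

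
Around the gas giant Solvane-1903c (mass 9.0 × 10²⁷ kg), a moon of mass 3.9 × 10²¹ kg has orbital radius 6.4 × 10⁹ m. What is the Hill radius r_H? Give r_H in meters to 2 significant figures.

r_H ≈ a (m/3M)^(1/3)
    = (6.4 × 10⁹) × (3.9 × 10²¹ / (3 × 9.0 × 10²⁷))^(1/3)
    = 3.4 × 10⁷ m

3.4 × 10⁷ m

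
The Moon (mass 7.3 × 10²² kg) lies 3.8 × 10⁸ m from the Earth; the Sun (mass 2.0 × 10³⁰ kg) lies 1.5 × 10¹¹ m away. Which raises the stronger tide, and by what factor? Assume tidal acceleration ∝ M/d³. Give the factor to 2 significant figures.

Tidal stretch scales as M/d³; compute that for each body.
The Moon: (7.3 × 10²²) / (3.8 × 10⁸)³ = 1.330 × 10⁻³
The Sun: (2.0 × 10³⁰) / (1.5 × 10¹¹)³ = 5.926 × 10⁻⁴
Ratio (larger/smaller) = 2.2

The Moon, by a factor of ≈ 2.2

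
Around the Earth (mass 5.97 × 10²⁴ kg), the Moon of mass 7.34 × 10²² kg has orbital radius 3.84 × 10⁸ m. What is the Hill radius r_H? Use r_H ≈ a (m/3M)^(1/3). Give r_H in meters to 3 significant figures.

r_H ≈ a (m/3M)^(1/3)
    = (3.84 × 10⁸) × (7.34 × 10²² / (3 × 5.97 × 10²⁴))^(1/3)
    = 6.15 × 10⁷ m

6.15 × 10⁷ m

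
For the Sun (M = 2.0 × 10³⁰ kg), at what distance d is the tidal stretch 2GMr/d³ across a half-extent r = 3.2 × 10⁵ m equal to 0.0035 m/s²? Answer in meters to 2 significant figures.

2.9 × 10⁹ m

2GMr/d³ = a_tidal  ⇒  d = (2GMr / a_tidal)^(1/3)
d = (2 × 6.674×10⁻¹¹ × (2.0 × 10³⁰) × (3.2 × 10⁵) / (0.0035))^(1/3)
  = 2.9 × 10⁹ m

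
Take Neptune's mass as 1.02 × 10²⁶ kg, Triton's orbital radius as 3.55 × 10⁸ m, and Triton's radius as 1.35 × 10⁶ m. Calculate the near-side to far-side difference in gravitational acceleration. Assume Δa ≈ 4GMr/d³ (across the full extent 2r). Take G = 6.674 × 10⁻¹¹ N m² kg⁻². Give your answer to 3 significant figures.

8.22 × 10⁻⁴ m/s²

Differencing GM/(d−r)² and GM/(d+r)² to first order in r/d gives 4GMr/d³.
Δg = 4GMr/d³
   = 4 × (6.674 × 10⁻¹¹) × (1.02 × 10²⁶) × (1.35 × 10⁶) / (3.55 × 10⁸)³
   = 8.22 × 10⁻⁴ m/s²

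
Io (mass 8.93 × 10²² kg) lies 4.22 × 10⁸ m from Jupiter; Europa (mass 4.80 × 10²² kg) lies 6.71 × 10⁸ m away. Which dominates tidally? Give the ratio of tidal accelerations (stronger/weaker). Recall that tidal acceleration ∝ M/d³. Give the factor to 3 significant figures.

Io, by a factor of ≈ 7.48

The tide-raising term goes as M/d³ (the gradient of a 1/d² field).
Io: (8.93 × 10²²) / (4.22 × 10⁸)³ = 1.188 × 10⁻³
Europa: (4.80 × 10²²) / (6.71 × 10⁸)³ = 1.589 × 10⁻⁴
Ratio (larger/smaller) = 7.48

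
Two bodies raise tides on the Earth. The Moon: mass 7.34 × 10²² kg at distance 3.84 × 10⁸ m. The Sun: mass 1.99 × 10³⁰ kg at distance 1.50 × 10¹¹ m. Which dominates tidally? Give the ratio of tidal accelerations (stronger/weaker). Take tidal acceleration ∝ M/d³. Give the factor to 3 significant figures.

The Moon, by a factor of ≈ 2.20

The tide-raising term goes as M/d³ (the gradient of a 1/d² field).
The Moon: (7.34 × 10²²) / (3.84 × 10⁸)³ = 1.296 × 10⁻³
The Sun: (1.99 × 10³⁰) / (1.50 × 10¹¹)³ = 5.896 × 10⁻⁴
Ratio (larger/smaller) = 2.20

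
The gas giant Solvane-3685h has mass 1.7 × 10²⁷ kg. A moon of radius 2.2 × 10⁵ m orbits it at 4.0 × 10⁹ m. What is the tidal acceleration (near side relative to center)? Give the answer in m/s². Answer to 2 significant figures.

Δa = 2GMr/d³
   = 2 × (6.674 × 10⁻¹¹) × (1.7 × 10²⁷) × (2.2 × 10⁵) / (4.0 × 10⁹)³
   = 7.8 × 10⁻⁷ m/s²

7.8 × 10⁻⁷ m/s²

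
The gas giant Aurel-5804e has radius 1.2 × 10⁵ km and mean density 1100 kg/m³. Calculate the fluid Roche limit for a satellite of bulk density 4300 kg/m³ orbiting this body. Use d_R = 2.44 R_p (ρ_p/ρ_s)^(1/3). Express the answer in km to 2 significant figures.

1.9 × 10⁵ km

d_R = 2.44 × 1.2 × 10⁵ km × (1100/4300)^(1/3)
    = 1.9 × 10⁵ km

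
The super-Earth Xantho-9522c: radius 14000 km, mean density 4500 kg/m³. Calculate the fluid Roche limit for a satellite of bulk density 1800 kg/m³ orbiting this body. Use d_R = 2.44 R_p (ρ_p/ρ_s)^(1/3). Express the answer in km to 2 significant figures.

46000 km

d_R = 2.44 × 14000 km × (4500/1800)^(1/3)
    = 46000 km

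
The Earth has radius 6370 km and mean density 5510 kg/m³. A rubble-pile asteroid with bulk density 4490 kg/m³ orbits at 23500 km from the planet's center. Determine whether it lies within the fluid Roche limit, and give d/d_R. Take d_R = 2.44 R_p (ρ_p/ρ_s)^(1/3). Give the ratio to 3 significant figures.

d_R = 2.44 × (6370 km) × (5510/4490)^(1/3) = 16640 km
d/d_R = (23500) / (16640) = 1.41
Since d/d_R > 1, the body is outside the Roche limit.

outside; d/d_R ≈ 1.41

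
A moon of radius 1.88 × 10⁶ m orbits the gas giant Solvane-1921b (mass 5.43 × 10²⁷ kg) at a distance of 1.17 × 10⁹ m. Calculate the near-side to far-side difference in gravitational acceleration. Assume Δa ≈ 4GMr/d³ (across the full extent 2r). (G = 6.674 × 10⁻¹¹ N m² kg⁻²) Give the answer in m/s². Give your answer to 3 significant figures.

Δg = 4GMr/d³
   = 4 × (6.674 × 10⁻¹¹) × (5.43 × 10²⁷) × (1.88 × 10⁶) / (1.17 × 10⁹)³
   = 1.70 × 10⁻³ m/s²

1.70 × 10⁻³ m/s²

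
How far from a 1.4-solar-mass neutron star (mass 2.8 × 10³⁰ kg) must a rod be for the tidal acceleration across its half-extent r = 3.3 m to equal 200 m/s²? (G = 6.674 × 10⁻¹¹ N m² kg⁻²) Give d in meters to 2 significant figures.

1.8 × 10⁶ m

2GMr/d³ = a_tidal  ⇒  d = (2GMr / a_tidal)^(1/3)
d = (2 × 6.674×10⁻¹¹ × (2.8 × 10³⁰) × (3.3) / (200))^(1/3)
  = 1.8 × 10⁶ m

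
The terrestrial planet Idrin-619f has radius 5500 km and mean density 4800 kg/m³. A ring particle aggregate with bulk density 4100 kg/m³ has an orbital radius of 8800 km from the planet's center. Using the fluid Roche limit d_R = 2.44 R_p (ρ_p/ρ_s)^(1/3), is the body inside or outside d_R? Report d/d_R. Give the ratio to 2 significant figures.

inside; d/d_R ≈ 0.62

d_R = 2.44 × (5500 km) × (4800/4100)^(1/3) = 14140 km
d/d_R = (8800) / (14140) = 0.62
Since d/d_R < 1, the body is inside the Roche limit.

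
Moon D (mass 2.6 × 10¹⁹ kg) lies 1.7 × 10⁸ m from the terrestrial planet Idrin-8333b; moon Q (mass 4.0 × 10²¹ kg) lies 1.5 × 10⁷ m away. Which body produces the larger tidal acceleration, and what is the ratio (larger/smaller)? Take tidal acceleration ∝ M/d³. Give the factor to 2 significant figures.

Moon Q, by a factor of ≈ 2.2 × 10⁵

The tide-raising term goes as M/d³ (the gradient of a 1/d² field).
Moon D: (2.6 × 10¹⁹) / (1.7 × 10⁸)³ = 5.292 × 10⁻⁶
Moon Q: (4.0 × 10²¹) / (1.5 × 10⁷)³ = 1.185
Ratio (larger/smaller) = 2.2 × 10⁵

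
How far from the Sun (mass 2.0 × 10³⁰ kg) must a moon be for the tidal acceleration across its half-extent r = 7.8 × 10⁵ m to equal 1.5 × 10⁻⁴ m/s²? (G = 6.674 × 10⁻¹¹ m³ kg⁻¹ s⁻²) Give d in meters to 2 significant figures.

1.1 × 10¹⁰ m

2GMr/d³ = a_tidal  ⇒  d = (2GMr / a_tidal)^(1/3)
d = (2 × 6.674×10⁻¹¹ × (2.0 × 10³⁰) × (7.8 × 10⁵) / (1.5 × 10⁻⁴))^(1/3)
  = 1.1 × 10¹⁰ m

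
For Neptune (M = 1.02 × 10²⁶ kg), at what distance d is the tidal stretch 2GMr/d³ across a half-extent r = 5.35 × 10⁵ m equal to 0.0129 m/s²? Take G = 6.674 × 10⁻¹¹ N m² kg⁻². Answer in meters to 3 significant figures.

8.27 × 10⁷ m

2GMr/d³ = a_tidal  ⇒  d = (2GMr / a_tidal)^(1/3)
d = (2 × 6.674×10⁻¹¹ × (1.02 × 10²⁶) × (5.35 × 10⁵) / (0.0129))^(1/3)
  = 8.27 × 10⁷ m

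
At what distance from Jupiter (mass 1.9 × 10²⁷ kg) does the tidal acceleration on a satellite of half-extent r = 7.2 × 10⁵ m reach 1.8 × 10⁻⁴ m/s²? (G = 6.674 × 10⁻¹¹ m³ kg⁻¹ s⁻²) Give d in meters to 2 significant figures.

2GMr/d³ = a_tidal  ⇒  d = (2GMr / a_tidal)^(1/3)
d = (2 × 6.674×10⁻¹¹ × (1.9 × 10²⁷) × (7.2 × 10⁵) / (1.8 × 10⁻⁴))^(1/3)
  = 1.0 × 10⁹ m

1.0 × 10⁹ m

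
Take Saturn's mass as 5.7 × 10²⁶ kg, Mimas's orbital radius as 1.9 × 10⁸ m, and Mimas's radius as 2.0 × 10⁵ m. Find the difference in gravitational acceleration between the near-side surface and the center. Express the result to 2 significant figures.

2.2 × 10⁻³ m/s²

a_tidal = 2GMr/d³
        = 2 × (6.674 × 10⁻¹¹) × (5.7 × 10²⁶) × (2.0 × 10⁵) / (1.9 × 10⁸)³
        = 2.2 × 10⁻³ m/s²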